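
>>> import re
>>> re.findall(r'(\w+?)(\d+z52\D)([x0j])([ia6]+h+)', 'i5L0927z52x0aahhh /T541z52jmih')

[('i5L', '0927z52x', '0', 'aahhh')]

Lazy quantifiers expand one character at a time until the remainder of the pattern can match.
4 groups means the one result is a tuple of 4 captured strings — 1 here.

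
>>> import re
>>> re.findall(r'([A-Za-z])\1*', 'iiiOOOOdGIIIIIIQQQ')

['i', 'O', 'd', 'G', 'I', 'Q']

`\1` has to match the exact text group 1 already captured.
Walking the string: at [0:3] match 'iii', group 1 = 'i'; at [3:7] match 'OOOO', group 1 = 'O'; at [7:8] match 'd', group 1 = 'd'; at [8:9] match 'G', group 1 = 'G'; at [9:15] match 'IIIIII', group 1 = 'I'; ….
One capturing group, so `findall` returns just the captured substring from each match — 6 in all.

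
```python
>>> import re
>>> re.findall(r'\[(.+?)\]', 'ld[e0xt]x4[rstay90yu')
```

['e0xt']

With a single group, `findall` returns only what that group captured — 1 item.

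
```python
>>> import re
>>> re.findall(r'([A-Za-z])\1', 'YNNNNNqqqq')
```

`\1` is not a pattern — it's the concrete string captured by group 1, re-applied verbatim.
Because there's exactly one group, `findall` drops the full match and keeps group 1 from each hit.

['N', 'N', 'q', 'q']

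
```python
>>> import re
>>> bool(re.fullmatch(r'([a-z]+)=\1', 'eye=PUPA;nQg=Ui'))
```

`fullmatch` succeeds only if the pattern covers the string from start to end.
Here there's no way to consume every character, so the call returns None, and `bool(None)` is False.

False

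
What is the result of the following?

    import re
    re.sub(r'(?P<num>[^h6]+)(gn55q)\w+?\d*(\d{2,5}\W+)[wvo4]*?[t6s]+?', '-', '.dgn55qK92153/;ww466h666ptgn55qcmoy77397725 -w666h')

'-6h666-66h'

The pattern matches one or more of any character except [h6] (captured as 'num'); then the literal 'gn5', then the literal '5q' (captured); then one or more of a word character (lazy), then zero or more of a digit; then 2 to 5 of a digit, then one or more of a non-word character (captured); then zero or more of one of [wvo4] (lazy); then one or more of one of [t6s] (lazy).
Because the quantifier is non-greedy, it stops expanding at the earliest point where the rest of the pattern can succeed.
Matches: at [0:19] → '.dgn55qK92153/;ww46'; at [24:47] → 'ptgn55qcmoy77397725 -w6'.
Every occurrence is swapped for '-'.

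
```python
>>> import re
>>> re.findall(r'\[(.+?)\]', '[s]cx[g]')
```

Lazy quantifiers expand one character at a time until the remainder of the pattern can match.
With a single group, `findall` returns only what that group captured — 2 items.

['s', 'g']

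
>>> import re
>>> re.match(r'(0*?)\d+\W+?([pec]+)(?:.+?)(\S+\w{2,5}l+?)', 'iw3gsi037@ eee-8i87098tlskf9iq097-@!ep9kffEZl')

None

`re.match` only tries the pattern at the start of the string.
Here position 0 doesn't satisfy it, so the call returns None.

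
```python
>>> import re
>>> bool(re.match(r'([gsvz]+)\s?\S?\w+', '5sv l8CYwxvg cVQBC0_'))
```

False

This matches one or more of one of [gsvz] (captured); then optionally whitespace, then optionally a non-whitespace character; then one or more of a word character.
`re.match` only tries the pattern at the start of the string.
Here the pattern fails at index 0, so the call returns None, and `bool(None)` is False.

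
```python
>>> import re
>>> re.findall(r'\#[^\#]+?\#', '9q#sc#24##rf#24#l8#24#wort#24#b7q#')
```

['#sc#', '#rf#', '#l8#', '#wort#', '#b7q#']

Matches: at [2:6] → '#sc#'; at [9:13] → '#rf#'; at [15:19] → '#l8#'; at [21:27] → '#wort#'; at [29:34] → '#b7q#'.
`findall` yields the raw match text (5 of them) because the pattern has no groups.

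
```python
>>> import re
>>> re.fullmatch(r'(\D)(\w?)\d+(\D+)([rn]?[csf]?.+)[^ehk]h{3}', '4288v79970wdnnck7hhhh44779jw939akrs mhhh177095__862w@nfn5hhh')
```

Pattern: a non-digit (captured); then optionally a word character (captured); then one or more of a digit; then one or more of a non-digit (captured); then optionally one of [rn], then optionally one of [csf], then one or more of any character (captured); then any character except [ehk], then exactly 3 of a literal 'h'.
`fullmatch` succeeds only if the pattern covers the string from start to end.
Here the pattern can't cover the whole string, so the call returns None.

None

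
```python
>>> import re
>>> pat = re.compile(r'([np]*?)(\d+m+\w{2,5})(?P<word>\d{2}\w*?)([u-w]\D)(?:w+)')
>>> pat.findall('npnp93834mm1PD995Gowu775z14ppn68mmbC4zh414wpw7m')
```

[('npnp', '93834mm1PD9', '95Gowu775z14ppn68mmbC4zh414', 'wp')]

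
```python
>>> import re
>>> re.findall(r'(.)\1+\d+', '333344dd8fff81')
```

['3', 'd', 'f']

`\1` has to match the exact text group 1 already captured.
Walking the string: at [0:6] match '333344', group 1 = '3'; at [6:9] match 'dd8', group 1 = 'd'; at [9:14] match 'fff81', group 1 = 'f'.
Because there's exactly one group, `findall` drops the full match and keeps group 1 from each hit.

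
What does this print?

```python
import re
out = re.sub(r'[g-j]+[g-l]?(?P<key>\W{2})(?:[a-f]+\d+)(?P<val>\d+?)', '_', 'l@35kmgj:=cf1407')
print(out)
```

Pattern: one or more of a character in [g-j], then optionally a character in [g-l]; then exactly 2 of a non-word character (captured as 'key'); then one or more of a character in [a-f], then one or more of a digit (non-capturing group); then one or more of a digit (lazy) (captured as 'val').
Matches: at [6:16] → 'gj:=cf1407'.
Each match is replaced by '_'.

l@35km_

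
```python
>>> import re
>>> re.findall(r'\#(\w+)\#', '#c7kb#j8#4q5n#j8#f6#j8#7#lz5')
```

Walking the string: at [0:6] match '#c7kb#', group 1 = 'c7kb'; at [8:14] match '#4q5n#', group 1 = '4q5n'; at [16:20] match '#f6#', group 1 = 'f6'; at [22:25] match '#7#', group 1 = '7'.
One capturing group, so `findall` returns just the captured substring from each match — 4 in all.

['c7kb', '4q5n', 'f6', '7']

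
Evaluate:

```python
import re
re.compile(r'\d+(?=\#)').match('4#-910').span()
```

(0, 1)

The positive lookaround only admits positions where the adjacent text matches; those characters stay outside the span.
`re.match` won't scan ahead — the pattern has to work from the very first character.
The match spans [0:1] → '4'.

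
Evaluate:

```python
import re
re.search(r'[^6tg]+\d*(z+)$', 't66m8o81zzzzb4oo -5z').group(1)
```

'z'

The match spans [3:20] → 'm8o81zzzzb4oo -5z'.
Captured: group 1 = 'z'.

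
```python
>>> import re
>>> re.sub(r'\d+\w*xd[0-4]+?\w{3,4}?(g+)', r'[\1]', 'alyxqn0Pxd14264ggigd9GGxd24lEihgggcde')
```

This matches one or more of a digit; then zero or more of a word character, then the literal 'xd', then one or more of a character in [0-4] (lazy); then 3 to 4 of a word character (lazy); then one or more of a literal 'g' (captured).
Each match is replaced using the text its own group 1 captured.

'alyxqn[ggg]cde'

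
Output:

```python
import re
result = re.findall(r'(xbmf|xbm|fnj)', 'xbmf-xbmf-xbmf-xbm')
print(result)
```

['xbmf', 'xbmf', 'xbmf', 'xbm']

The regex engine tests alternatives in the order written; an earlier branch that matches wins even if a later one would match more.
Walking the string: at [0:4] match 'xbmf', group 1 = 'xbmf'; at [5:9] match 'xbmf', group 1 = 'xbmf'; at [10:14] match 'xbmf', group 1 = 'xbmf'; at [15:18] match 'xbm', group 1 = 'xbm'.
With a single group, `findall` returns only what that group captured — 4 items.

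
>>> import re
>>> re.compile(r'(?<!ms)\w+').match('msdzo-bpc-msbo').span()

The negative lookaround is zero-width — it rules out positions where the adjacent text would match, without consuming anything.
`re.match` won't scan ahead — the pattern has to work from the very first character.
The match spans [0:5] → 'msdzo'.

(0, 5)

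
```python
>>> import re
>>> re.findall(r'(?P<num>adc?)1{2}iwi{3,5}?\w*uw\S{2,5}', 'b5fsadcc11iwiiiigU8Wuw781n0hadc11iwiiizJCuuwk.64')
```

['adc']

The pattern matches the literal 'ad', then optionally the literal 'c' (captured as 'num'); then exactly 2 of a literal '1', then the literal 'iw'; then 3 to 5 of a literal 'i' (lazy); then zero or more of a word character, then the literal 'uw', then 2 to 5 of a non-whitespace character.
Walking the string: at [28:48] match 'adc11iwiiizJCuuwk.64', group 1 = 'adc'.
With a single group, `findall` returns only what that group captured — 1 item.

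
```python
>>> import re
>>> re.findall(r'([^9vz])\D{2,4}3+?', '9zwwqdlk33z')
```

['w']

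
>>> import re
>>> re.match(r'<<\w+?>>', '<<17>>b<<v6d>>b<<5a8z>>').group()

'<<17>>'

`match` is anchored at position 0; if the pattern doesn't fit there, it returns None.
The match spans [0:6] → '<<17>>'.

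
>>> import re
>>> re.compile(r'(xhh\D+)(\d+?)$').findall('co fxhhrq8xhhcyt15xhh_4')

The pattern matches the literal 'xhh', then one or more of a non-digit (captured); then one or more of a digit (lazy) (captured); then anchored at the end.
Scanning left to right: at [18:23] match 'xhh_4', groups = ('xhh_', '4').
`findall` packs the 2 group values into a tuple for every match.

[('xhh_', '4')]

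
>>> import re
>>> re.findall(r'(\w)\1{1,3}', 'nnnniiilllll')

['n', 'i', 'l']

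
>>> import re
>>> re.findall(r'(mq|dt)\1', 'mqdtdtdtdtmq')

['dt', 'dt']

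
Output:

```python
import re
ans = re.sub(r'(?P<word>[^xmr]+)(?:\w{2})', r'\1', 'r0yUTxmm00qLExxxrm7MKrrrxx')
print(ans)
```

r0yUTm00qLExrm7MKrxx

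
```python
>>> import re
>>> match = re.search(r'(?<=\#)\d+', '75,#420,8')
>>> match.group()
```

'420'

Lookahead/lookbehind check context without consuming it, so the matched span excludes the asserted characters.
The match spans [4:7] → '420'.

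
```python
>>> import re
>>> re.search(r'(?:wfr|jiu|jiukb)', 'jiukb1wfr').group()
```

Branches in `(...|...)` are attempted left-to-right; the first branch that allows the whole pattern to succeed is taken.
The match spans [0:3] → 'jiu'.

'jiu'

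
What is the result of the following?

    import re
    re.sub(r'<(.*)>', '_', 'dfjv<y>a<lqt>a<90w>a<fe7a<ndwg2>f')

Matches: at [4:32] → '<y>a<lqt>a<90w>a<fe7a<ndwg2>'.
Every occurrence is swapped for '_'.

'dfjv_f'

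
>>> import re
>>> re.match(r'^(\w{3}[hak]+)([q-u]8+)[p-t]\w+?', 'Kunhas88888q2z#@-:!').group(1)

'Kunha'

The match spans [0:13] → 'Kunhas88888q2'.
Captured: group 1 = 'Kunha', group 2 = 's88888'.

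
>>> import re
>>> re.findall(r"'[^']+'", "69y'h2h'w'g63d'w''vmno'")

["'h2h'", "'g63d'", "'vmno'"]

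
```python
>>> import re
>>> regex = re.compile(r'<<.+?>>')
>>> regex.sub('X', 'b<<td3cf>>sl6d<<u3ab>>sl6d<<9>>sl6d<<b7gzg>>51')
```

'bXsl6dXsl6dXsl6dX51'

With the lazy modifier that quantifier settles for the fewest repetitions that let the rest of the pattern succeed (the atoms after it are unaffected and can still be greedy).
Each match is replaced by 'X'.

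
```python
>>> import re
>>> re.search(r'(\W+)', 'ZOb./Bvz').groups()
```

Pattern: one or more of a non-word character (captured).
`re.search` tries every starting position until one works.
The match spans [3:5] → './'.
Captured: group 1 = './'.

('./',)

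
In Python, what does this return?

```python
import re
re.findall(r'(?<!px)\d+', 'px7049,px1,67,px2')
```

['049', '67']

Because the assertion is negative and zero-width, positions next to the forbidden text are skipped.
Matches: at [3:6] → '049'; at [11:13] → '67'.
With no groups in the pattern, `findall` gives back each whole match — 2 here.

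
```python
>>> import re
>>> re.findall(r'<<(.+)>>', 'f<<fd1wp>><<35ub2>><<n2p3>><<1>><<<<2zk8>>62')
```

['fd1wp>><<35ub2>><<n2p3>><<1>><<<<2zk8']

Matches: at [1:42] match '<<fd1wp>><<35ub2>><<n2p3>><<1>><<<<2zk8>>', group 1 = 'fd1wp>><<35ub2>><<n2p3>><<1>><<<<2zk8'.
With a single group, `findall` returns only what that group captured — 1 item.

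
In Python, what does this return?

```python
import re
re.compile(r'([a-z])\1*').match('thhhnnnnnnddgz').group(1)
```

The backreference `\1` re-matches whatever the first group consumed, character for character.
`re.match` won't scan ahead — the pattern has to work from the very first character.
The match spans [0:1] → 't'.
Captured: group 1 = 't'.

't'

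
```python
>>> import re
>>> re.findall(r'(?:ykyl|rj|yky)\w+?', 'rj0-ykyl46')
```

['rj0', 'ykyl4']

Alternation isn't longest-match — the leftmost alternative that fits at this position is chosen.
Matches: at [0:3] → 'rj0'; at [4:9] → 'ykyl4'.
No capturing groups, so `findall` returns the 2 full match strings.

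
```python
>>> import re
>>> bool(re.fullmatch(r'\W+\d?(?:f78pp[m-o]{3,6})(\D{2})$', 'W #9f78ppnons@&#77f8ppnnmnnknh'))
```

The pattern matches one or more of a non-word character, then optionally a digit; then the literal 'f78', then the literal 'pp', then 3 to 6 of a character in [m-o] (non-capturing group); then exactly 2 of a non-digit (captured); then anchored at the end.
`re.fullmatch` is like wrapping the pattern in `^…$` (in single-line mode).
Here the string isn't matched end-to-end, so the call returns None, and `bool(None)` is False.

False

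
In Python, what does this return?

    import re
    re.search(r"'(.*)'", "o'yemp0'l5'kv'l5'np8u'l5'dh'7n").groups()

`re.search` tries every starting position until one works.
The match spans [1:28] → "'yemp0'l5'kv'l5'np8u'l5'dh'".
Captured: group 1 = "yemp0'l5'kv'l5'np8u'l5'dh".

("yemp0'l5'kv'l5'np8u'l5'dh",)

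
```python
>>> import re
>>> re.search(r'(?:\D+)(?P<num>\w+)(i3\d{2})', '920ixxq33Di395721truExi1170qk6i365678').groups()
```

The match spans [3:34] → 'ixxq33Di395721truExi1170qk6i365'.
Captured: group 1 = '33Di395721truExi1170qk6', group 2 = 'i365'.

('33Di395721truExi1170qk6', 'i365')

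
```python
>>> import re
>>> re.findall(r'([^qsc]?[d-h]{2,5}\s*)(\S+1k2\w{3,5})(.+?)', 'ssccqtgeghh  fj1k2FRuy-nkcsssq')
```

This matches optionally any character except [qsc], then 2 to 5 of a character in [d-h], then zero or more of whitespace (captured); then one or more of a non-whitespace character, then the literal '1k2', then 3 to 5 of a word character (captured); then one or more of any character (lazy) (captured).
A `+?`/`*?`/`{m,n}?` starts at its minimum and grows only as far as needed for what follows to match.
Walking the string: at [5:23] match 'tgeghh  fj1k2FRuy-', groups = ('tgeghh  ', 'fj1k2FRuy', '-').
3 groups means the one result is a tuple of 3 captured strings — 1 here.

[('tgeghh  ', 'fj1k2FRuy', '-')]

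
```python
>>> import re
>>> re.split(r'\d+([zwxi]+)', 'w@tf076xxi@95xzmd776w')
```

['w@tf', 'xxi', '@', 'xz', 'md', 'w', '']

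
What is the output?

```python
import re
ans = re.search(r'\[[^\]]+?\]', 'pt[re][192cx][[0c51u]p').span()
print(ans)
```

(2, 6)

The match spans [2:6] → '[re]'.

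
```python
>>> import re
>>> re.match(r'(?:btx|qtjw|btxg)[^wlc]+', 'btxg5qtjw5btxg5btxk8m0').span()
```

`re.match` only tries the pattern at the start of the string.
The match spans [0:8] → 'btxg5qtj'.

(0, 8)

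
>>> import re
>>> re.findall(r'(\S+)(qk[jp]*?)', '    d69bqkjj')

Pattern: one or more of a non-whitespace character (captured); then the literal 'qk', then zero or more of one of [jp] (lazy) (captured).
Walking the string: at [4:10] match 'd69bqk', groups = ('d69b', 'qk').
Multiple groups make `findall` return tuples — one 2-tuple for the one match.

[('d69b', 'qk')]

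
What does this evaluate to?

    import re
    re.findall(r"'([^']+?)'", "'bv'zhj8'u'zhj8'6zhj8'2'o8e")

['bv', 'u', '6zhj8']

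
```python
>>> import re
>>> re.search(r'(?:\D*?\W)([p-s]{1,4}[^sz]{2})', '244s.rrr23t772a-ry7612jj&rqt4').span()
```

This matches zero or more of a non-digit (lazy), then a non-word character (non-capturing group); then 1 to 4 of a character in [p-s], then exactly 2 of any character except [sz] (captured).
`re.search` tries every starting position until one works.
The match spans [3:10] → 's.rrr23'.
Captured: group 1 = 'rrr23'.

(3, 10)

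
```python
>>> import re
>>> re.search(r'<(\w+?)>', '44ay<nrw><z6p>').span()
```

Unlike `match`, `search` isn't anchored — it looks for the pattern anywhere in the string.
The match spans [4:9] → '<nrw>'.
Captured: group 1 = 'nrw'.

(4, 9)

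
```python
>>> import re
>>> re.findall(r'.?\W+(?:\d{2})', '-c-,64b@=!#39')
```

['c-,64', 'b@=!#39']

Pattern: optionally any character, then one or more of a non-word character; then exactly 2 of a digit (non-capturing group).
`findall` yields the raw match text (2 of them) because the pattern has no groups.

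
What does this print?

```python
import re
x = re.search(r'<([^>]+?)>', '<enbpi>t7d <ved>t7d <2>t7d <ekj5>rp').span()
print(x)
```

`re.search` scans for the first position where the pattern succeeds.
The match spans [0:7] → '<enbpi>'.
Captured: group 1 = 'enbpi'.

(0, 7)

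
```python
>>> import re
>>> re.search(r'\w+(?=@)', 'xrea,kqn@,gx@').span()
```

The lookaround is zero-width — it requires the adjacent text to match without consuming it, so the asserted text isn't part of the match.
Unlike `match`, `search` isn't anchored — it looks for the pattern anywhere in the string.
The match spans [5:8] → 'kqn'.

(5, 8)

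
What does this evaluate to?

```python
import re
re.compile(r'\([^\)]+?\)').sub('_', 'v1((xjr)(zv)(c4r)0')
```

Matches: at [2:8] → '((xjr)'; at [8:12] → '(zv)'; at [12:17] → '(c4r)'.
Each match is replaced by '_'.

'v1___0'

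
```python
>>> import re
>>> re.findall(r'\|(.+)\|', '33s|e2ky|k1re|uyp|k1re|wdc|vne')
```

['e2ky|k1re|uyp|k1re|wdc']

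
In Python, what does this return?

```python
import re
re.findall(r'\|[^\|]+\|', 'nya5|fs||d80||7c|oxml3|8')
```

Scanning left to right: at [4:8] → '|fs|'; at [8:13] → '|d80|'; at [13:17] → '|7c|'.
`findall` yields the raw match text (3 of them) because the pattern has no groups.

['|fs|', '|d80|', '|7c|']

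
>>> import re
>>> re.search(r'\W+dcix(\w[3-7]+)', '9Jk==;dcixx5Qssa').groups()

('x5',)

The match spans [3:12] → '==;dcixx5'.
Captured: group 1 = 'x5'.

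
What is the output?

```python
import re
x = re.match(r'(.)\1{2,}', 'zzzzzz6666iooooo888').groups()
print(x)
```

('z',)

The match spans [0:6] → 'zzzzzz'.
Captured: group 1 = 'z'.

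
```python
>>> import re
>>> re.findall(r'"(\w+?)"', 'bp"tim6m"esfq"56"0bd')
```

Walking the string: at [2:9] match '"tim6m"', group 1 = 'tim6m'; at [13:17] match '"56"', group 1 = '56'.
One capturing group, so `findall` returns just the captured substring from each match — 2 in all.

['tim6m', '56']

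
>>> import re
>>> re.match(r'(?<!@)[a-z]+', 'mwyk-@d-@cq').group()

`match` is anchored at position 0; if the pattern doesn't fit there, it returns None.
The match spans [0:4] → 'mwyk'.

'mwyk'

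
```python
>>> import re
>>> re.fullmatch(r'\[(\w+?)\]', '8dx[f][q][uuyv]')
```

None

`re.fullmatch` requires the pattern to consume the entire string.
Here the pattern can't cover the whole string, so the call returns None.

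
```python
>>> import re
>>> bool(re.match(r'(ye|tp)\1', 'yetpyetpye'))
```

False

The backreference `\1` re-matches whatever the first group consumed, character for character.
`re.match` only tries the pattern at the start of the string.
Here the string doesn't start with a match, so the call returns None, and `bool(None)` is False.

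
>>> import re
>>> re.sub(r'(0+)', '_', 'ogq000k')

This matches one or more of a literal '0' (captured).
Matches: at [3:6] → '000'.
`sub` substitutes '_' at each match site.

'ogq_k'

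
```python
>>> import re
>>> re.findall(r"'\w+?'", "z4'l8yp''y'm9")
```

["'l8yp'", "'y'"]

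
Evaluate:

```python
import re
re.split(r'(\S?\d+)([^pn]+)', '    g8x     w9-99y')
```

['    ', 'g8', 'x     w9-99y', '']

This matches optionally a non-whitespace character, then one or more of a digit (captured); then one or more of any character except [pn] (captured).
Matches to split on: at [4:18] → 'g8x     w9-99y'.
`re.split` interleaves the captured-group text with the surrounding fragments.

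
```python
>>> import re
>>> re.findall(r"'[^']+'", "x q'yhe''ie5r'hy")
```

["'yhe'", "'ie5r'"]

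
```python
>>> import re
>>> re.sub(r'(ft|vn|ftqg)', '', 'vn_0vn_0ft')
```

'_0_0'

Matches: at [0:2] → 'vn'; at [4:6] → 'vn'; at [8:10] → 'ft'.
Each match is replaced by ''.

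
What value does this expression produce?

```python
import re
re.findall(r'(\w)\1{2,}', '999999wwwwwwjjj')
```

After group 1 captures some text, `\1` only succeeds where that same text appears again.
One capturing group, so `findall` returns just the captured substring from each match — 3 in all.

['9', 'w', 'j']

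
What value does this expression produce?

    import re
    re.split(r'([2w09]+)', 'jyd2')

['jyd', '2', '']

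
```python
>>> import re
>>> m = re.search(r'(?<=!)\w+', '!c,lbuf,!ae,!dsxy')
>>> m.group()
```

'c'

The lookaround is zero-width — it requires the adjacent text to match without consuming it, so the asserted text isn't part of the match.
The match spans [1:2] → 'c'.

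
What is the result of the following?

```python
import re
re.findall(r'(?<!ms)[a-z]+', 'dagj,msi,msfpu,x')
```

The negative lookaround is zero-width — it rules out positions where the adjacent text would match, without consuming anything.
Walking the string: at [0:4] → 'dagj'; at [5:8] → 'msi'; at [9:14] → 'msfpu'; at [15:16] → 'x'.
No capturing groups, so `findall` returns the 4 full match strings.

['dagj', 'msi', 'msfpu', 'x']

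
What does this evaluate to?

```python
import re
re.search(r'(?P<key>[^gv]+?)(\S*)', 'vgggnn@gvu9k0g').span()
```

(4, 14)

The match spans [4:14] → 'nn@gvu9k0g'.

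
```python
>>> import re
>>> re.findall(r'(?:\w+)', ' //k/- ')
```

The pattern matches one or more of a word character (non-capturing group).
With no groups in the pattern, `findall` gives back each whole match — 1 here.

['k']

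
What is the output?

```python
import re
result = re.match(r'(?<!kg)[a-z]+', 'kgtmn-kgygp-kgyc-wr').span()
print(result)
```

With `match`, the pattern is implicitly anchored at the beginning.
The match spans [0:5] → 'kgtmn'.

(0, 5)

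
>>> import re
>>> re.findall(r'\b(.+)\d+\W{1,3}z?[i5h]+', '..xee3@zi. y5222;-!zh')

['xee3@zi. y522']

The pattern matches a word boundary (`\b`, zero-width); then one or more of any character (captured); then one or more of a digit; then 1 to 3 of a non-word character, then optionally a literal 'z'; then one or more of one of [i5h].
`findall` collects group 1 from the one match (1 total).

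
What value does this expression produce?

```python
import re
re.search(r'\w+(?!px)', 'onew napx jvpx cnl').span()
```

`(?!…)`/`(?<!…)` only lets a position through if the neighbouring text does NOT match; no characters are consumed.
Unlike `match`, `search` isn't anchored — it looks for the pattern anywhere in the string.
The match spans [0:4] → 'onew'.

(0, 4)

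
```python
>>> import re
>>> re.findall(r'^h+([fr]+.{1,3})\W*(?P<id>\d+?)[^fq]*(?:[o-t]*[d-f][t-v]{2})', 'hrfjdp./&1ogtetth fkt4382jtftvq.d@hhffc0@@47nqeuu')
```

[('rfjdp', '1')]

`findall` packs the 2 group values into a tuple for every match.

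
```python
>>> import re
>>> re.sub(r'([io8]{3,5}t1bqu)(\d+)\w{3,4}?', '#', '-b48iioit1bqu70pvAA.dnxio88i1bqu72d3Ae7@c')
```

'-b4#A.dnxio88i1bqu72d3Ae7@c'

With the lazy modifier that quantifier settles for the fewest repetitions that let the rest of the pattern succeed (the atoms after it are unaffected and can still be greedy).
Every occurrence is swapped for '#'.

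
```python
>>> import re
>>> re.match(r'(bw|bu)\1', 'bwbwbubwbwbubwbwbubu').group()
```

The backreference `\1` re-matches whatever the first group consumed, character for character.
`re.match` only tries the pattern at the start of the string.
The match spans [0:4] → 'bwbw'.
Captured: group 1 = 'bw'.

'bwbw'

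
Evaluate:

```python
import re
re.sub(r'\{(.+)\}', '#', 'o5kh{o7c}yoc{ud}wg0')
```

'o5kh#wg0'

Matches: at [4:16] → '{o7c}yoc{ud}'.
Every occurrence is swapped for '#'.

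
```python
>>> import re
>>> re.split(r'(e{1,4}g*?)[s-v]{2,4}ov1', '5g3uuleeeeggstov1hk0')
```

['5g3uul', 'eeeegg', 'hk0']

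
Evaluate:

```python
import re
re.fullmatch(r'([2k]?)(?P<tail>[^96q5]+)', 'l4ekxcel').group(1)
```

Pattern: optionally one of [2k] (captured); then one or more of any character except [96q5] (captured as 'tail').
For `fullmatch`, every character of the input must be accounted for by the pattern.
The match spans [0:8] → 'l4ekxcel'.
Captured: group 1 = '', group 2 = 'l4ekxcel'.

''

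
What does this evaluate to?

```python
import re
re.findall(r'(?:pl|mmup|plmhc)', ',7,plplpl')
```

['pl', 'pl', 'pl']

Since nothing is captured, `findall` lists the 3 matched substrings directly.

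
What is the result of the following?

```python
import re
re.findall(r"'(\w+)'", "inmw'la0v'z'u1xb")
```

['la0v']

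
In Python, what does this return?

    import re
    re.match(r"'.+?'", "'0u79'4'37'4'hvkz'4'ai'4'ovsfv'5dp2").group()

`re.match` only tries the pattern at the start of the string.
The match spans [0:6] → "'0u79'".

"'0u79'"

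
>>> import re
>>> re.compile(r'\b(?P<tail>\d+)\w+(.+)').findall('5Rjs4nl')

The pattern matches a word boundary (`\b`, zero-width); then one or more of a digit (captured as 'tail'); then one or more of a word character; then one or more of any character (captured).
Walking the string: at [0:7] match '5Rjs4nl', groups = ('5', 'l').
`findall` packs the 2 group values into a tuple for every match.

[('5', 'l')]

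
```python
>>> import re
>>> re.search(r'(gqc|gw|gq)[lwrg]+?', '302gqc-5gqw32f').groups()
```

('gq',)

`re.search` scans for the first position where the pattern succeeds.
The match spans [8:11] → 'gqw'.
Captured: group 1 = 'gq'.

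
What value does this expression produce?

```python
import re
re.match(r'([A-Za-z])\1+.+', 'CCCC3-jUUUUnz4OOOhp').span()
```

(0, 19)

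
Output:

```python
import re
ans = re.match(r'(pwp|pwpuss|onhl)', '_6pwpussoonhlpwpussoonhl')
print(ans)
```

None

`re.match` only tries the pattern at the start of the string.
Here the string doesn't start with a match, so the call returns None.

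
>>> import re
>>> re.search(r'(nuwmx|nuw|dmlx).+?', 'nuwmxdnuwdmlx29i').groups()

('nuwmx',)

The regex engine tests alternatives in the order written; an earlier branch that matches wins even if a later one would match more.
Unlike `match`, `search` isn't anchored — it looks for the pattern anywhere in the string.
The match spans [0:6] → 'nuwmxd'.
Captured: group 1 = 'nuwmx'.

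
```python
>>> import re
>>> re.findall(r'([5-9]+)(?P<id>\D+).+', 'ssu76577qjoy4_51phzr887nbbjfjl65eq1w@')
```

[('76577', 'qjoy')]

This matches one or more of a character in [5-9] (captured); then one or more of a non-digit (captured as 'id'); then one or more of any character.
`findall` packs the 2 group values into a tuple for every match.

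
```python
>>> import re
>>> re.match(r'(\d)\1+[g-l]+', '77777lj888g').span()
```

(0, 7)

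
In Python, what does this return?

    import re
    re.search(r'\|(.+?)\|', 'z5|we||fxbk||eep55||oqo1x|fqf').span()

Because the quantifier is non-greedy, it stops expanding at the earliest point where the rest of the pattern can succeed.
The match spans [2:6] → '|we|'.

(2, 6)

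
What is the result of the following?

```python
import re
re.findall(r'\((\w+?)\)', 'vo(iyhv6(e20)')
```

['e20']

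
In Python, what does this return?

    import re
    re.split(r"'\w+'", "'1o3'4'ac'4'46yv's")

['', '4', '4', 's']

Matches to split on: at [0:5] → "'1o3'"; at [6:10] → "'ac'"; at [11:17] → "'46yv'".
Splitting on the pattern gives 4 pieces.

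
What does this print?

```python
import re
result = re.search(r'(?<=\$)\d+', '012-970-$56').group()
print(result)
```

56

The lookaround is zero-width — it requires the adjacent text to match without consuming it, so the asserted text isn't part of the match.
`search` walks the string left to right and returns the first match it finds.
The match spans [9:11] → '56'.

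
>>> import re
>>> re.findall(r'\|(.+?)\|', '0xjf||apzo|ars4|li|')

Because the quantifier is non-greedy, it stops expanding at the earliest point where the rest of the pattern can succeed.
Walking the string: at [4:11] match '||apzo|', group 1 = '|apzo'; at [15:19] match '|li|', group 1 = 'li'.
Because there's exactly one group, `findall` drops the full match and keeps group 1 from each hit.

['|apzo', 'li']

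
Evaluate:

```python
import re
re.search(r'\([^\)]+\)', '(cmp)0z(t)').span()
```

(0, 5)

`re.search` scans for the first position where the pattern succeeds.
The match spans [0:5] → '(cmp)'.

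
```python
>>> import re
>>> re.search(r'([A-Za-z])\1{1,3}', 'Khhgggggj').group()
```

A backreference is literal: `\1` must see the identical characters the first group matched.
`search` walks the string left to right and returns the first match it finds.
The match spans [1:3] → 'hh'.
Captured: group 1 = 'h'.

'hh'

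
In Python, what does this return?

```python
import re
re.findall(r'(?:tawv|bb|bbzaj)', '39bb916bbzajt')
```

['bb', 'bb']

The regex engine tests alternatives in the order written; an earlier branch that matches wins even if a later one would match more.
No capturing groups, so `findall` returns the 2 full match strings.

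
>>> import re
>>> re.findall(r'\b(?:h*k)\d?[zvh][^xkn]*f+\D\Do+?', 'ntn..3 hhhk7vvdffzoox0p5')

['hhhk7vvdffzoo']

Pattern: a word boundary (`\b`, zero-width); then zero or more of a literal 'h', then a literal 'k' (non-capturing group); then optionally a digit, then one of [zvh], then zero or more of any character except [xkn]; then one or more of a literal 'f', then a non-digit; then a non-digit, then one or more of a literal 'o' (lazy).
Scanning left to right: at [7:20] → 'hhhk7vvdffzoo'.
With no groups in the pattern, `findall` gives back each whole match — 1 here.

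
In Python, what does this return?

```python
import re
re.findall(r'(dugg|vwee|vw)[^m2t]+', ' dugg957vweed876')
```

With a single group, `findall` returns only what that group captured — 1 item.

['dugg']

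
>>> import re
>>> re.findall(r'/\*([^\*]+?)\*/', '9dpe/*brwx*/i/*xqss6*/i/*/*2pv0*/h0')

['brwx', 'xqss6', '2pv0']

One capturing group, so `findall` returns just the captured substring from each match — 3 in all.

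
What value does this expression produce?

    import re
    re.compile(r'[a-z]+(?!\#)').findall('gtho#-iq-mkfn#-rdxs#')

['gth', 'iq', 'mkf', 'rdx']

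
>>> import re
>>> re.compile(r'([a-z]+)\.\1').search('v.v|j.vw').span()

(0, 3)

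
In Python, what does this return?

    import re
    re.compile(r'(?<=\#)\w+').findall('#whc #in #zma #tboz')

['whc', 'in', 'zma', 'tboz']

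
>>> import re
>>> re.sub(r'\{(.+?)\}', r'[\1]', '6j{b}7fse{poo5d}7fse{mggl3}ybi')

'6j[b]7fse[poo5d]7fse[mggl3]ybi'

Because the quantifier is non-greedy, it stops expanding at the earliest point where the rest of the pattern can succeed.
The replacement refers to a captured group, so each match is rewritten using its own captured text.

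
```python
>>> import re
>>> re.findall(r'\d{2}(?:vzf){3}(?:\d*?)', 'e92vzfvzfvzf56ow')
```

A non-greedy quantifier consumes as few characters as it can — just enough that the remainder of the pattern still matches from where it stops; whatever follows it matches normally.
`findall` yields the raw match text (1 of them) because the pattern has no groups.

['92vzfvzfvzf']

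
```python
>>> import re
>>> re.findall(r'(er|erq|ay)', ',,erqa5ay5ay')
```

['er', 'ay', 'ay']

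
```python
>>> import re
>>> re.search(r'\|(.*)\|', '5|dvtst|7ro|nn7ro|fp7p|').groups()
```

('dvtst|7ro|nn7ro|fp7p',)

The match spans [1:23] → '|dvtst|7ro|nn7ro|fp7p|'.
Captured: group 1 = 'dvtst|7ro|nn7ro|fp7p'.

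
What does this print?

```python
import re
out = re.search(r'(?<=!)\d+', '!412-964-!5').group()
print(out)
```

412

The lookaround is zero-width — it requires the adjacent text to match without consuming it, so the asserted text isn't part of the match.
The match spans [1:4] → '412'.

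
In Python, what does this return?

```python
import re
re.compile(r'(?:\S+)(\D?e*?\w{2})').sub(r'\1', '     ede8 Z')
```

'     e8 Z'

The pattern matches one or more of a non-whitespace character (non-capturing group); then optionally a non-digit, then zero or more of a literal 'e' (lazy), then exactly 2 of a word character (captured).
Each match is replaced using the text its own group 1 captured.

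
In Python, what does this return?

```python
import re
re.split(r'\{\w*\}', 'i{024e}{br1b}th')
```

Matches to split on: at [1:7] → '{024e}'; at [7:13] → '{br1b}'.
Each match becomes a cut point; 3 segments remain.

['i', '', 'th']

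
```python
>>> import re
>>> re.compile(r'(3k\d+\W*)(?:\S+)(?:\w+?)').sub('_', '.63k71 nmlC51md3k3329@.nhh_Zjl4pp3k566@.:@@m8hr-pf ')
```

'.6_ '

Pattern: the literal '3k', then one or more of a digit, then zero or more of a non-word character (captured); then one or more of a non-whitespace character (non-capturing group); then one or more of a word character (lazy) (non-capturing group).
Matches: at [2:50] → '3k71 nmlC51md3k3329@.nhh_Zjl4pp3k566@.:@@m8hr-pf'.
Every occurrence is swapped for '_'.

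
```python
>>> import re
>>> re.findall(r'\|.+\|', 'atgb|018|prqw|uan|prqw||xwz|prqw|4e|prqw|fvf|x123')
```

['|018|prqw|uan|prqw||xwz|prqw|4e|prqw|fvf|']

With no groups in the pattern, `findall` gives back each whole match — 1 here.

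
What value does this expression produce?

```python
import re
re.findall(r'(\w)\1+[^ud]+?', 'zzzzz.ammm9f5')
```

['z', 'm']

The backreference `\1` re-matches whatever the first group consumed, character for character.
Because there's exactly one group, `findall` drops the full match and keeps group 1 from each hit.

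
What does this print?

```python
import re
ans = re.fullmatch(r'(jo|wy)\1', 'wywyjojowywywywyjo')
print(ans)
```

None

For `fullmatch`, every character of the input must be accounted for by the pattern.
Here the pattern can't cover the whole string, so the call returns None.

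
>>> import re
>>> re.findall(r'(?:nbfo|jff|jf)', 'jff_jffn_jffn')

Branches in `(...|...)` are attempted left-to-right; the first branch that allows the whole pattern to succeed is taken.
No capturing groups, so `findall` returns the 3 full match strings.

['jff', 'jff', 'jff']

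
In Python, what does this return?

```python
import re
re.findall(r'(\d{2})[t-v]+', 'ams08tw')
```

['08']

With a single group, `findall` returns only what that group captured — 1 item.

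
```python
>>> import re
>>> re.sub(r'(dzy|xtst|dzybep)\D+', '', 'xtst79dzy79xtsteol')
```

'xtst79dzy79'

Matches: at [11:18] → 'xtsteol'.
Each match is replaced by ''.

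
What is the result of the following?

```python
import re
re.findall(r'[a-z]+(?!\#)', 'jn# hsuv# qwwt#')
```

Because the assertion is negative and zero-width, positions next to the forbidden text are skipped.
Matches: at [0:1] → 'j'; at [4:7] → 'hsu'; at [10:13] → 'qww'.
`findall` yields the raw match text (3 of them) because the pattern has no groups.

['j', 'hsu', 'qww']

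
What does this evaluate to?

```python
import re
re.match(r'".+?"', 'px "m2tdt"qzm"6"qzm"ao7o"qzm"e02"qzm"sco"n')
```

None

`re.match` won't scan ahead — the pattern has to work from the very first character.
Here the pattern fails at index 0, so the call returns None.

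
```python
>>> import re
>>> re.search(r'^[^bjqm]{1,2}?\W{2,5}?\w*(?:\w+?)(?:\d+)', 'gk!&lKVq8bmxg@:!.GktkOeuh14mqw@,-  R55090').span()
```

(0, 9)

Pattern: anchored at the start of the string; then 1 to 2 of any character except [bjqm] (lazy), then 2 to 5 of a non-word character (lazy), then zero or more of a word character; then one or more of a word character (lazy) (non-capturing group); then one or more of a digit (non-capturing group).
`re.search` tries every starting position until one works.
The match spans [0:9] → 'gk!&lKVq8'.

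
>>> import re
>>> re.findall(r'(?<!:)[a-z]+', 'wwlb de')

The negative lookahead/lookbehind blocks any match where the forbidden context is present.
`findall` yields the raw match text (2 of them) because the pattern has no groups.

['wwlb', 'de']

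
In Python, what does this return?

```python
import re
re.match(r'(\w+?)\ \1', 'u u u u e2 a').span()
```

(0, 3)

With `match`, the pattern is implicitly anchored at the beginning.
The match spans [0:3] → 'u u'.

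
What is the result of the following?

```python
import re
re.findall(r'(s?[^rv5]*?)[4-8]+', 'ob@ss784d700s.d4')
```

['ob@ss', 'd', '00s.d']

With the lazy modifier that quantifier settles for the fewest repetitions that let the rest of the pattern succeed (the atoms after it are unaffected and can still be greedy).
With a single group, `findall` returns only what that group captured — 3 items.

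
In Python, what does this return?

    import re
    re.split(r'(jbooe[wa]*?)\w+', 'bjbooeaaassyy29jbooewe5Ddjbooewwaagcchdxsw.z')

['b', 'jbooe', '.z']

This matches the literal 'jbo', then the literal 'oe', then zero or more of one of [wa] (lazy) (captured); then one or more of a word character.
Matches to split on: at [1:42] → 'jbooeaaassyy29jbooewe5Ddjbooewwaagcchdxsw'.
With a capturing group present, the delimiter's captured portion is kept in the result list.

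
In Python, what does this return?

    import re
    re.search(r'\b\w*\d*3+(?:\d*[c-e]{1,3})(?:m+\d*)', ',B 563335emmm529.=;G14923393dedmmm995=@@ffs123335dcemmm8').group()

The match spans [3:16] → '563335emmm529'.

'563335emmm529'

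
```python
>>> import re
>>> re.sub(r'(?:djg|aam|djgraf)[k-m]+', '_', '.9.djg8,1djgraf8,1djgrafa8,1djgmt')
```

'.9.djg8,1djgraf8,1djgrafa8,1_t'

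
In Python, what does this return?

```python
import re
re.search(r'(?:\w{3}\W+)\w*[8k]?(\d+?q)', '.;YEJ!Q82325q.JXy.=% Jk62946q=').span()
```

This matches exactly 3 of a word character, then one or more of a non-word character (non-capturing group); then zero or more of a word character, then optionally one of [8k]; then one or more of a digit (lazy), then the literal 'q' (captured).
Unlike `match`, `search` isn't anchored — it looks for the pattern anywhere in the string.
The match spans [2:13] → 'YEJ!Q82325q'.
Captured: group 1 = '5q'.

(2, 13)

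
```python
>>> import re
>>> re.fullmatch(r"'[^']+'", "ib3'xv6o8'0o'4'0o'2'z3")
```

None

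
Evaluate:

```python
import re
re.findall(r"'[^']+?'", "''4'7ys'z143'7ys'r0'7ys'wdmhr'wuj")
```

No capturing groups, so `findall` returns the 4 full match strings.

["'4'", "'z143'", "'r0'", "'wdmhr'"]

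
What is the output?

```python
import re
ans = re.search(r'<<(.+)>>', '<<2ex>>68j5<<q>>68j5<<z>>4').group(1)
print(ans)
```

2ex>>68j5<<q>>68j5<<z

`re.search` scans for the first position where the pattern succeeds.
The match spans [0:25] → '<<2ex>>68j5<<q>>68j5<<z>>'.
Captured: group 1 = '2ex>>68j5<<q>>68j5<<z'.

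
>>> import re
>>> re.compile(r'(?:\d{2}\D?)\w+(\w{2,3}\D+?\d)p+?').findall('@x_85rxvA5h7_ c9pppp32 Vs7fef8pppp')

['7_ c9', 'fef8']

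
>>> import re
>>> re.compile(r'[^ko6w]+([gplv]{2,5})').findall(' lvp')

['vp']

The pattern matches one or more of any character except [ko6w]; then 2 to 5 of one of [gplv] (captured).
One capturing group, so `findall` returns just the captured substring from the one match — 1 in all.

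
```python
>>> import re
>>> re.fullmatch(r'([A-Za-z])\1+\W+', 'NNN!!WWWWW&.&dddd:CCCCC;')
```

The backreference `\1` re-matches whatever the first group consumed, character for character.
`re.fullmatch` is like wrapping the pattern in `^…$` (in single-line mode).
Here there's no way to consume every character, so the call returns None.

None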